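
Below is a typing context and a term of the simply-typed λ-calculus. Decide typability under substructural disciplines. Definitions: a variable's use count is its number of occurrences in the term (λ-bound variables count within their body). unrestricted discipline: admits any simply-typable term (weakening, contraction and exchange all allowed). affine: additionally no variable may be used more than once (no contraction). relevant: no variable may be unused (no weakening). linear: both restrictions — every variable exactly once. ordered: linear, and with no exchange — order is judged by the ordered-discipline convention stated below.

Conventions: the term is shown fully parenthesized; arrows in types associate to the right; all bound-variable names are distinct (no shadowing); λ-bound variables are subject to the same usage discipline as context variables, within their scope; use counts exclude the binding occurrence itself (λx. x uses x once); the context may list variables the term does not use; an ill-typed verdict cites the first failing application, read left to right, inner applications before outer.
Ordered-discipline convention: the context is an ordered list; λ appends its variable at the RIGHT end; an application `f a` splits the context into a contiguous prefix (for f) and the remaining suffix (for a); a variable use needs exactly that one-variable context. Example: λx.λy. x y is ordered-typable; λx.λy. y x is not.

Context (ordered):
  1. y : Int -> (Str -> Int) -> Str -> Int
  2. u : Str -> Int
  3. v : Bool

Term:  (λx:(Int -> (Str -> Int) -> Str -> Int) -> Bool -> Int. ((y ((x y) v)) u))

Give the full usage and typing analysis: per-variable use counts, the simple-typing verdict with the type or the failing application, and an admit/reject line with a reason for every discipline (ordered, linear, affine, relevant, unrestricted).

usage: y ×2, u ×1, v ×1, x [bound] ×1
use order (left to right): y, x, y, v, u
typing: the term checks, with type ((Int -> (Str -> Int) -> Str -> Int) -> Bool -> Int) -> Str -> Int
ordered: ✗, repeated use of y ×2
linear: ✗, repeated use of y ×2
affine: ✗, repeated use of y ×2
relevant: ✓, y, u, v, x: all used, weakening unneeded
unrestricted: ✓, well-typed at ((Int -> (Str -> Int) -> Str -> Int) -> Bool -> Int) -> Str -> Int; no restrictions here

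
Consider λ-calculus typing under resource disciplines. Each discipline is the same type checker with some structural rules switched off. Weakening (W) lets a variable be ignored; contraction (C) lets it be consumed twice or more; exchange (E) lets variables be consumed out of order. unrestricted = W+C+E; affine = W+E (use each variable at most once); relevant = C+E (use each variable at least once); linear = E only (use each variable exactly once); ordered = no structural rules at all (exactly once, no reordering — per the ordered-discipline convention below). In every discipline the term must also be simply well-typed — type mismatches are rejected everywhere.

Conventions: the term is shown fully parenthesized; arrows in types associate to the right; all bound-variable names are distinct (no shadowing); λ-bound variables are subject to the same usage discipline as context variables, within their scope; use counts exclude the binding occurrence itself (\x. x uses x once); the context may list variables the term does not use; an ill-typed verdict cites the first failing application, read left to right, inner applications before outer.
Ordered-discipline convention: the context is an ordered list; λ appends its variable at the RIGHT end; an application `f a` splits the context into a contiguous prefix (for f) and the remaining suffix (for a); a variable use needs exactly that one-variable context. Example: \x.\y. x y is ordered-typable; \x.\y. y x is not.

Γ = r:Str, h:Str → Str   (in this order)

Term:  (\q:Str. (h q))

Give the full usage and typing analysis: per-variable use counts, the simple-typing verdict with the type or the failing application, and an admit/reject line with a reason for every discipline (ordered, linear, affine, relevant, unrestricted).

usage: r ×0, h ×1, q (λ-bound) ×1
order of uses: h, q
typing: well-typed at Str → Str
ordered: ✗ — unused: r — weakening required
linear: ✗ — unused: r — weakening required
affine: ✓ — no duplicate uses among r, h, q
relevant: ✗ — unused: r — weakening required
unrestricted: ✓ — type-checks (Str → Str) and nothing is barred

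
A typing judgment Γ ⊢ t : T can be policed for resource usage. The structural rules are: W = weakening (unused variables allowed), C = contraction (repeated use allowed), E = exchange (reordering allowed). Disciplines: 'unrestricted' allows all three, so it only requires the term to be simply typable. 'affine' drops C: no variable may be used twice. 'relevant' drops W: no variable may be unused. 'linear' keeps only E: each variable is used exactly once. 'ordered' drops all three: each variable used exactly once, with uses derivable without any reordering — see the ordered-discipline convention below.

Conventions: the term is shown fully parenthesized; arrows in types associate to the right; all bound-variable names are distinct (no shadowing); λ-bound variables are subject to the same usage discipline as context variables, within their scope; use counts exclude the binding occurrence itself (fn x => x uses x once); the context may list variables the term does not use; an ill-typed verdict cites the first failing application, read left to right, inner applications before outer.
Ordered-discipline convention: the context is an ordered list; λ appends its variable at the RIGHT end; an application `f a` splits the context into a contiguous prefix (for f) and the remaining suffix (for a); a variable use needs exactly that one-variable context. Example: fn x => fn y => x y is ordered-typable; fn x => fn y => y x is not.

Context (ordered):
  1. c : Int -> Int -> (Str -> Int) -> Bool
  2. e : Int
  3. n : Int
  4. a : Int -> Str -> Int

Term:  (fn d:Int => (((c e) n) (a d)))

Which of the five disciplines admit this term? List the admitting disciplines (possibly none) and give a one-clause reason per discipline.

admitted in: ordered, linear, affine, relevant, unrestricted
counts: c=1, e=1, n=1, a=1, d [bound]=1
order of uses: c, e, n, a, d
typing: well-typed — term : Int -> Bool
ordered ✓ (c, e, n, a, d: once each, no exchange needed)
linear ✓ (c, e, n, a, d: one use apiece)
affine ✓ (no duplicate uses among c, e, n, a, d)
relevant ✓ (c, e, n, a, d: all used, weakening unneeded)
unrestricted ✓ (type-checks (Int -> Bool) and nothing is barred)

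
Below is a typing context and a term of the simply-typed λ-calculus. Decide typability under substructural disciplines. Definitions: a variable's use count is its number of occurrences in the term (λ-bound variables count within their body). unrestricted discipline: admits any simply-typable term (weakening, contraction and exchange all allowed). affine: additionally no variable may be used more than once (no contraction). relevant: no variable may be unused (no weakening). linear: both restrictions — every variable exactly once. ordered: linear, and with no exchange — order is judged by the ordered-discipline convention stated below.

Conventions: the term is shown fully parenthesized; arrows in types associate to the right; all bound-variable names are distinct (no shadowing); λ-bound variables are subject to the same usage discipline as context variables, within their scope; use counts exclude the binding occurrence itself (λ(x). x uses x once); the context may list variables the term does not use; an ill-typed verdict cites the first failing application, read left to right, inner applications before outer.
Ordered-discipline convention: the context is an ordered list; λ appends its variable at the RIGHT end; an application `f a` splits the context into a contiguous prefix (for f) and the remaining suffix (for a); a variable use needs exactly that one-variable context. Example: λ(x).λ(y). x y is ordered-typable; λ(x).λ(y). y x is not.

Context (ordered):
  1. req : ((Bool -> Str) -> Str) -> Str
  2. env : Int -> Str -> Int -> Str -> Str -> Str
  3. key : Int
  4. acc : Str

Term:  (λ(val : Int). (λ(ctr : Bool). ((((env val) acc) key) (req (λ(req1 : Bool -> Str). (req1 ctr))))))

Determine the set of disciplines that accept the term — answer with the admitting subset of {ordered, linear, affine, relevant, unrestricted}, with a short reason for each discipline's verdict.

admitted by: linear, affine, relevant, unrestricted
usage: req=1, env=1, key=1, acc=1, val (λ-bound)=1, ctr (λ-bound)=1, req1 (λ-bound)=1
left-to-right use order: env, val, acc, key, req, req1, ctr
typing: well-typed at Int -> Bool -> Str -> Str
ordered ✗ (needs exchange: uses follow env, val, acc, key, req, req1, ctr)
linear ✓ (req, env, key, acc, val, ctr, req1: one use apiece)
affine ✓ (req, env, key, acc, val, ctr, req1: no repeats, contraction unneeded)
relevant ✓ (none of req, env, key, acc, val, ctr, req1 goes unused)
unrestricted ✓ (typability at Int -> Bool -> Str -> Str is all that's needed)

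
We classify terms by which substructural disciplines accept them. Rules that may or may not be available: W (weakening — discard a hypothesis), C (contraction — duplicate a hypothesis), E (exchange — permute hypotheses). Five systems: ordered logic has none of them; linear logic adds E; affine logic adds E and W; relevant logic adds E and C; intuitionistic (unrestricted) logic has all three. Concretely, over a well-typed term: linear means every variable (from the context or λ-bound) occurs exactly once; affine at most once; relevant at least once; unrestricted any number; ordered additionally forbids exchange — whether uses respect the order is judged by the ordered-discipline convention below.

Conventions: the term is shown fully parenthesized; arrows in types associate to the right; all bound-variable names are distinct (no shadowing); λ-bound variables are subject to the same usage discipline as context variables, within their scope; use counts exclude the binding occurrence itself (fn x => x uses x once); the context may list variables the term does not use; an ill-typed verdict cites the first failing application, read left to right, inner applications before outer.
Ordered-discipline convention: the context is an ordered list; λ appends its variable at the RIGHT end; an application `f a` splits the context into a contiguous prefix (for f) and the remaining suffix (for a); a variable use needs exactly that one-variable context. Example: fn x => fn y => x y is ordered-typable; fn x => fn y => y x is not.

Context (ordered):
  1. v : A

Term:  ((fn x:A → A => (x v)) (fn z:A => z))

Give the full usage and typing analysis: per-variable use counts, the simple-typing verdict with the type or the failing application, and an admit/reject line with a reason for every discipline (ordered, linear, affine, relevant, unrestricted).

usage: v ×1; x [bound] ×1; z [bound] ×1
uses in reading order: x, v, z
typing: ✓ — A
ordered: ✗, no ordered split (uses run x, v, z)
linear: ✓, exactly-once usage across v, x, z
affine: ✓, none of v, x, z used more than once
relevant: ✓, every one of v, x, z appears
unrestricted: ✓, type-checks (A) and nothing is barred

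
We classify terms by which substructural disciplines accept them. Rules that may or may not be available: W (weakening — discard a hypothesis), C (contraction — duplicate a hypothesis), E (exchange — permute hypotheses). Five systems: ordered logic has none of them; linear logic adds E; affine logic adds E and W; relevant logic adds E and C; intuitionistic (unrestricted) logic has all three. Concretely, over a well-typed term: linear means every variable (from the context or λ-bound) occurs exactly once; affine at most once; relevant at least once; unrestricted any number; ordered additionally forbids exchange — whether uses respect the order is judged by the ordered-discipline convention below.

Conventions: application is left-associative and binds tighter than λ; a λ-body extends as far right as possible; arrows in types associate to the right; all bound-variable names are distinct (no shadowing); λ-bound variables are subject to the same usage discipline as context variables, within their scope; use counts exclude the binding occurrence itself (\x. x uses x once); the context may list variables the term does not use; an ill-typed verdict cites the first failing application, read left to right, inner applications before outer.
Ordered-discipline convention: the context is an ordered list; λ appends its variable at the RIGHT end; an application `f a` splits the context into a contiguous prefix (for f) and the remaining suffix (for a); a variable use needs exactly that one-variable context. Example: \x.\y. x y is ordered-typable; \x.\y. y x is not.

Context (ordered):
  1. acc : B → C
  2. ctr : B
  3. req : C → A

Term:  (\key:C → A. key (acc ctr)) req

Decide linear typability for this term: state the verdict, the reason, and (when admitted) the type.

yes — single use per variable (acc, ctr, req, key); term : A
use counts: acc: 1×, ctr: 1×, req: 1×, key (bound): 1×
left-to-right use order: key, acc, ctr, req
typing: the term checks, with type A
per-discipline verdicts: ordered ✗, linear ✓, affine ✓, relevant ✓, unrestricted ✓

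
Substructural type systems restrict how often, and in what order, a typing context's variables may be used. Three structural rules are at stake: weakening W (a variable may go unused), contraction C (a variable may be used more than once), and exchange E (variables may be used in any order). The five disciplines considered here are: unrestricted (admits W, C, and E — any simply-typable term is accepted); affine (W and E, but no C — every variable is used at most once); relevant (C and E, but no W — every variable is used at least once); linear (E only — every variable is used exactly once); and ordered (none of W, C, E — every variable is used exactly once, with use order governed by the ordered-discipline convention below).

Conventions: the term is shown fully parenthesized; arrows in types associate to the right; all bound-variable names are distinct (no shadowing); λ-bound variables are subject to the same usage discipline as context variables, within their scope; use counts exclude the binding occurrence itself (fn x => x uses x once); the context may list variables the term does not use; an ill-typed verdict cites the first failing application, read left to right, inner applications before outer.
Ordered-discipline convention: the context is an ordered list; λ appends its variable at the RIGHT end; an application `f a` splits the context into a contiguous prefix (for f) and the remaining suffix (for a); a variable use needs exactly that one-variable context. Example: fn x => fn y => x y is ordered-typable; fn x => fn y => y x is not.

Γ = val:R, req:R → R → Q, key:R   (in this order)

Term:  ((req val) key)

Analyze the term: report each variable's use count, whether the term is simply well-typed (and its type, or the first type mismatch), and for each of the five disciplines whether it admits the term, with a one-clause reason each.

counts: val=1; req=1; key=1
uses in reading order: req, val, key
typing: well-typed — term : Q
ordered ✗ (use order req, val, key needs exchange)
linear ✓ (single use per variable (val, req, key))
affine ✓ (no duplicate uses among val, req, key)
relevant ✓ (at least one use each (val, req, key))
unrestricted ✓ (type-checks (Q) and nothing is barred)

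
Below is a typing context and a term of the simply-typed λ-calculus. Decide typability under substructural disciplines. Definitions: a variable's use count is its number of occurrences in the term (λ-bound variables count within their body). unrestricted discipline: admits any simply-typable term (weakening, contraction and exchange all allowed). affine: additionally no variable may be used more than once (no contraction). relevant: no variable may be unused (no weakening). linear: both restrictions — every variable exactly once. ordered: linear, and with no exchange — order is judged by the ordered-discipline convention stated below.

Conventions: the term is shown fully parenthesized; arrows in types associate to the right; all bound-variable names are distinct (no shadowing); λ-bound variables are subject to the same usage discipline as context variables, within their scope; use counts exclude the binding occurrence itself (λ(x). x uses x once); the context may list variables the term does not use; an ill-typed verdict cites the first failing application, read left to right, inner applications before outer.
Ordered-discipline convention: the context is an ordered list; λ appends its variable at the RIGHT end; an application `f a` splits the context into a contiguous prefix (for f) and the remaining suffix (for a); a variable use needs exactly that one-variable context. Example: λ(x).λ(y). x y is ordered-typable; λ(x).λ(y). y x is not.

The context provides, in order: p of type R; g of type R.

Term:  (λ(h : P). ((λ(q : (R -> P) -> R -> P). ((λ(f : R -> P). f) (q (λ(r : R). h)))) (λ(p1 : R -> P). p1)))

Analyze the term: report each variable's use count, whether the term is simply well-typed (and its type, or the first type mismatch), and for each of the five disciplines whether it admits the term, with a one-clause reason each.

variable uses: p ×0; g ×0; h (λ-bound) ×1; q (λ-bound) ×1; f (λ-bound) ×1; r (λ-bound) ×0; p1 (λ-bound) ×1
order of uses: f, q, h, p1
typing: the term checks, with type P -> R -> P
ordered: ✗, p, g, r left unused
linear: ✗, p, g, r left unused
affine: ✓, p, g, h, q, f, r, p1: no repeats, contraction unneeded
relevant: ✗, p, g, r left unused
unrestricted: ✓, type-checks (P -> R -> P) and nothing is barred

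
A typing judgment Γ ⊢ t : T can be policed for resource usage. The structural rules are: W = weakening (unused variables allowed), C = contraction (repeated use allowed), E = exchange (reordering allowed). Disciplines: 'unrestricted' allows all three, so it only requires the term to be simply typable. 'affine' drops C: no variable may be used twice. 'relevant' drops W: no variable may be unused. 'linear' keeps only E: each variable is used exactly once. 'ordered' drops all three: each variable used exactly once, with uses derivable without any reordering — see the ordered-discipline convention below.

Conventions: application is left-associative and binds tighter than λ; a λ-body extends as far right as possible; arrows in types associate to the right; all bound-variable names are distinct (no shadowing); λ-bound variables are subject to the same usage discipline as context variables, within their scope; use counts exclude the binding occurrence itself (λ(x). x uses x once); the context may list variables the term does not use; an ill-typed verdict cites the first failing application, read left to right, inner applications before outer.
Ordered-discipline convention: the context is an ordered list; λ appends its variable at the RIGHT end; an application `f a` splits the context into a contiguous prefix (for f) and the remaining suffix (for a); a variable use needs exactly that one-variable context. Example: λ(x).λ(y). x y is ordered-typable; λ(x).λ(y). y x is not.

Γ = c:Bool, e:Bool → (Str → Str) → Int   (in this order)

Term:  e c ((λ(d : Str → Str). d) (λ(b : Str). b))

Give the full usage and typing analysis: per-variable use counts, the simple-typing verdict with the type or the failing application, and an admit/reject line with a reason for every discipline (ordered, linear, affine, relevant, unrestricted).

use counts: c: 1, e: 1, d (bound): 1, b (bound): 1
order of uses: e, c, d, b
typing: the term checks, with type Int
ordered: ✗, needs exchange: uses follow e, c, d, b
linear: ✓, c, e, d, b: one use apiece
affine: ✓, at most one use each (c, e, d, b)
relevant: ✓, c, e, d, b: all used, weakening unneeded
unrestricted: ✓, well-typed at Int; no restrictions here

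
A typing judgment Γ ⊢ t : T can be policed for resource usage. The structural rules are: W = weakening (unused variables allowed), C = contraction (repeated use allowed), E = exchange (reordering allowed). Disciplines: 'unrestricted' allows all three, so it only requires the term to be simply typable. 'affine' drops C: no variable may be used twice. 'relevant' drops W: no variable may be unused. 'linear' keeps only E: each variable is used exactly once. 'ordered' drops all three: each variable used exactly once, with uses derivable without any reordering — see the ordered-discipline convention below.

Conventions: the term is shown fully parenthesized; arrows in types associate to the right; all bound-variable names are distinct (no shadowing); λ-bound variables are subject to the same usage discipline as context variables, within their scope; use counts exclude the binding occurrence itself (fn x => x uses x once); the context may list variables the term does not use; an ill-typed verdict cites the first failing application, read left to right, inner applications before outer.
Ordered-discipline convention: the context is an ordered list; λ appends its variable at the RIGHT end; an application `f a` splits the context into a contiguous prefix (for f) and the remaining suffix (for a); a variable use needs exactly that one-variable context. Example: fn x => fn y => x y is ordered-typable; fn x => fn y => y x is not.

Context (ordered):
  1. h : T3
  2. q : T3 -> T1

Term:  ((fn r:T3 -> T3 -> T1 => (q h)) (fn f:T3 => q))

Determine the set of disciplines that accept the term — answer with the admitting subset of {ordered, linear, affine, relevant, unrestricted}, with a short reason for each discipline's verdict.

admitted in: unrestricted
counts: h: 1; q: 2; r [bound]: 0; f [bound]: 0
order of uses: q, h, q
typing: well-typed — term : T1
ordered: ✗ — q ×2 used more than once (contraction); r, f left unused
linear: ✗ — q ×2 used more than once (contraction); r, f left unused
affine: ✗ — q ×2 used more than once (contraction)
relevant: ✗ — r, f left unused
unrestricted: ✓ — well-typed at T1; no restrictions here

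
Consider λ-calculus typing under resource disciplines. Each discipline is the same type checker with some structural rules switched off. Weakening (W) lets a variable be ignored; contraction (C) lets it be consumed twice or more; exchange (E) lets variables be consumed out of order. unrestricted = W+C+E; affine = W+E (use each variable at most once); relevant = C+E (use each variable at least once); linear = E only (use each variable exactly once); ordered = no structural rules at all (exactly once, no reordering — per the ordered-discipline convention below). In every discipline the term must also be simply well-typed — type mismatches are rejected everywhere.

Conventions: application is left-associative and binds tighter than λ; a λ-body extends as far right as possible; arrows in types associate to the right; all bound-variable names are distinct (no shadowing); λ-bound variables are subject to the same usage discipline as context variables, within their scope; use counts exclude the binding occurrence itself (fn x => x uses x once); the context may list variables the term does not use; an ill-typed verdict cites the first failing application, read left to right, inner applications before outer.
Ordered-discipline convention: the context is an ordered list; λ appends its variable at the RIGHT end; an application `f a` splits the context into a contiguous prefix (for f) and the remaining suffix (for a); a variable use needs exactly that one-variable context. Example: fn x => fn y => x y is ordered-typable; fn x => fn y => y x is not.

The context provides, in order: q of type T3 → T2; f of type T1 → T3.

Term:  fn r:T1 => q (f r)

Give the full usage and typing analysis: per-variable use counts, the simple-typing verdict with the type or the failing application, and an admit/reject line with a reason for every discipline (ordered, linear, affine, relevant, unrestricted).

counts: q: 1×, f: 1×, r [bound]: 1×
use order (left to right): q, f, r
typing: the term checks, with type T1 → T2
ordered: ✓, q, f, r: once each, no exchange needed
linear: ✓, single use per variable (q, f, r)
affine: ✓, no duplicate uses among q, f, r
relevant: ✓, q, f, r: all used, weakening unneeded
unrestricted: ✓, type-checks (T1 → T2) and nothing is barred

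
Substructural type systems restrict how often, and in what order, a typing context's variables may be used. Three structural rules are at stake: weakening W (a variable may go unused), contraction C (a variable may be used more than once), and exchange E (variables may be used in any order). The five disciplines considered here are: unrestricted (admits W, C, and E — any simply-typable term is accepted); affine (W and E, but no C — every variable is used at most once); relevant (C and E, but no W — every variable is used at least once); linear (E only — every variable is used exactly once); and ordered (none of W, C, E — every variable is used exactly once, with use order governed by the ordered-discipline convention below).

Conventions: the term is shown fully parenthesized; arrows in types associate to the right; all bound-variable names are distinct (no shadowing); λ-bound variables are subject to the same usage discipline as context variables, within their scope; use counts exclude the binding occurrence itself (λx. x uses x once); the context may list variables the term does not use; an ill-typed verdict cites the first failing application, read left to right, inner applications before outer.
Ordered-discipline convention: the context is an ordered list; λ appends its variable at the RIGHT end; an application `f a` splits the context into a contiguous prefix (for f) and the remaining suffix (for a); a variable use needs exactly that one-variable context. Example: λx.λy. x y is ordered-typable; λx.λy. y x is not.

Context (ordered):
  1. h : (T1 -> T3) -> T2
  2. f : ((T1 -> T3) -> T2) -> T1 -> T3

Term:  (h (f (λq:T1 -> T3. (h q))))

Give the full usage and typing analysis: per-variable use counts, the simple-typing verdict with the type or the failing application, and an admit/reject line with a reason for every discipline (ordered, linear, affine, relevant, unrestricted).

variable uses: h: 2; f: 1; q (bound): 1
uses in reading order: h, f, h, q
typing: ✓ — T2
ordered: ✗ — repeated use of h ×2
linear: ✗ — repeated use of h ×2
affine: ✗ — repeated use of h ×2
relevant: ✓ — at least one use each (h, f, q)
unrestricted: ✓ — well-typed at T2; no restrictions here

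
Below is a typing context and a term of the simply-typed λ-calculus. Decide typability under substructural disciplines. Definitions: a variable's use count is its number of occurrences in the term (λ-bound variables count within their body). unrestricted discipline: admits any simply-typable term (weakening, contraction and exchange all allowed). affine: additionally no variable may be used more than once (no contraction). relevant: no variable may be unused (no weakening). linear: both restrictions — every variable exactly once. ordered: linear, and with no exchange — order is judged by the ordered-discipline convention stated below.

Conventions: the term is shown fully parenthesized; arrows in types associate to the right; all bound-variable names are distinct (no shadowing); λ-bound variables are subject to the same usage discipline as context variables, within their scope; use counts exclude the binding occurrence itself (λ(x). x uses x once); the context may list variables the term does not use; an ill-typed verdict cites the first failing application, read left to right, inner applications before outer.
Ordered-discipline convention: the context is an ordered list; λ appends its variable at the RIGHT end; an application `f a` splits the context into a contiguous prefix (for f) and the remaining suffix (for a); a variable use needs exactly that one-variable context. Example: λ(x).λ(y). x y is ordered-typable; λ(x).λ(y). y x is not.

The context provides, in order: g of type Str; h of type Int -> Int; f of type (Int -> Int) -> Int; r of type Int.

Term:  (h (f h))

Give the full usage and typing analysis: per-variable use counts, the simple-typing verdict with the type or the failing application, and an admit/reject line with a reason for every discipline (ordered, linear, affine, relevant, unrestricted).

use counts: g ×0, h ×2, f ×1, r ×0
order of uses: h, f, h
typing: ✓ — Int
ordered: ✗, uses contraction: h ×2; unused: g, r — weakening required
linear: ✗, uses contraction: h ×2; unused: g, r — weakening required
affine: ✗, uses contraction: h ×2
relevant: ✗, unused: g, r — weakening required
unrestricted: ✓, well-typed at Int; no restrictions here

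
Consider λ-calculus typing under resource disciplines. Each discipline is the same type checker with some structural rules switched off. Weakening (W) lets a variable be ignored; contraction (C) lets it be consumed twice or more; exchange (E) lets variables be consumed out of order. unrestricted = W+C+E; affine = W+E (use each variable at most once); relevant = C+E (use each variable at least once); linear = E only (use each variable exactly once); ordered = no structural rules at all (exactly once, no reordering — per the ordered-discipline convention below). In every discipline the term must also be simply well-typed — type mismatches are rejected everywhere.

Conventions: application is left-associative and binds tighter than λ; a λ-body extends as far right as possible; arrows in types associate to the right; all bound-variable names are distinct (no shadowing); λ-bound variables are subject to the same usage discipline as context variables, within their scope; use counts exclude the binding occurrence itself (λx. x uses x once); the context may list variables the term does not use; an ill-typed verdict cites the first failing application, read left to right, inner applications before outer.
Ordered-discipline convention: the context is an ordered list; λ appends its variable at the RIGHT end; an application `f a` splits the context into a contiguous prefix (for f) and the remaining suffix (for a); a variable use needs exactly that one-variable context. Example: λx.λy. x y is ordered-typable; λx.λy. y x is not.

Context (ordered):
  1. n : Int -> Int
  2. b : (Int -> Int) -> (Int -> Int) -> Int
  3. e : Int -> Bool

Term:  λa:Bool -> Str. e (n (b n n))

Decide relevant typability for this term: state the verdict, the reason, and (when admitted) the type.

no — a never used (weakening)
usage: n=3, b=1, e=1, a (bound)=0
uses in reading order: e, n, b, n, n
typing: ✓ — (Bool -> Str) -> Bool
all disciplines: ordered ✗; linear ✗; affine ✗; relevant ✗; unrestricted ✓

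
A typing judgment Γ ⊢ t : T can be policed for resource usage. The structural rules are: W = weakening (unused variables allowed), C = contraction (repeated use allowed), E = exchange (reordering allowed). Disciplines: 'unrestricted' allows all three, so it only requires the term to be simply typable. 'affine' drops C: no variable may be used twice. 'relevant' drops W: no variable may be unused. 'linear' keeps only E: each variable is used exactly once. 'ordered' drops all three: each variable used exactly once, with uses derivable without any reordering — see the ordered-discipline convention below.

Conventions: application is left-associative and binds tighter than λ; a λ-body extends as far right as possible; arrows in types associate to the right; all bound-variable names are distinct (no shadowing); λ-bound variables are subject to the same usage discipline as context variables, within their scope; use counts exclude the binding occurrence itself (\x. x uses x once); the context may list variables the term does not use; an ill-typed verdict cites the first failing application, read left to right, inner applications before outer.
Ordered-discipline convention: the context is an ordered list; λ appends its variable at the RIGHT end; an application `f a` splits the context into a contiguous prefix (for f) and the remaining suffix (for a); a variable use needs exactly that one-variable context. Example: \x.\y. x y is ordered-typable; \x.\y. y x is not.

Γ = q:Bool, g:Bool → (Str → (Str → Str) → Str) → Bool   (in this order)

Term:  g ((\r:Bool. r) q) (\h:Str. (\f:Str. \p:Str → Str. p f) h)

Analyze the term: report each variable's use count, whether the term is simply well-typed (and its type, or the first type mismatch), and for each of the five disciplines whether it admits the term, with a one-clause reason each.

counts: q ×1, g ×1, r [bound] ×1, h [bound] ×1, f [bound] ×1, p [bound] ×1
left-to-right use order: g, r, q, p, f, h
typing: well-typed at Bool
ordered: ✗ — use order g, r, q, p, f, h needs exchange
linear: ✓ — q, g, r, h, f, p: one use apiece
affine: ✓ — at most one use each (q, g, r, h, f, p)
relevant: ✓ — q, g, r, h, f, p: all used, weakening unneeded
unrestricted: ✓ — typability at Bool is all that's needed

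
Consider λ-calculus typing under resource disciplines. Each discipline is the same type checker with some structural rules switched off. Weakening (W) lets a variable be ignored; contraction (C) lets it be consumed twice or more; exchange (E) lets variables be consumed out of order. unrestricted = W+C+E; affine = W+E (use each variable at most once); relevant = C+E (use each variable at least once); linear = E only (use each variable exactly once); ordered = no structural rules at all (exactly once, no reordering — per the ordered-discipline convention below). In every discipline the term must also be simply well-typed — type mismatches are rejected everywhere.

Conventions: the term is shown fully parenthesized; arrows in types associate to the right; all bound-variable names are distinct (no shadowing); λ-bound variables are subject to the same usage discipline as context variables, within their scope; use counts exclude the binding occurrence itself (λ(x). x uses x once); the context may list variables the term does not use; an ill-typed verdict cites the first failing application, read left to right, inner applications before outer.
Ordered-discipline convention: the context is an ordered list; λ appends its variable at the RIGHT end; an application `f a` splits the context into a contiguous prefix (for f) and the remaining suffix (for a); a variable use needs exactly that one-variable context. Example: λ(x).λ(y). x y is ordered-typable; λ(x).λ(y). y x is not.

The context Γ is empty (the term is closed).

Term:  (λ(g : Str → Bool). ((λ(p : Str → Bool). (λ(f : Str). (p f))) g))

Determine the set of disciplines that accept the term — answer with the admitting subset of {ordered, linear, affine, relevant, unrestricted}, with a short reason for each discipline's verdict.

admitting disciplines: ordered, linear, affine, relevant, unrestricted
use counts: g [bound]: 1, p [bound]: 1, f [bound]: 1
order of uses: p, f, g
typing: ✓ — (Str → Bool) → Str → Bool
ordered: ✓, one use each (g, p, f); ordered split holds
linear: ✓, each of g, p, f used exactly once
affine: ✓, none of g, p, f used more than once
relevant: ✓, g, p, f: all used, weakening unneeded
unrestricted: ✓, typability at (Str → Bool) → Str → Bool is all that's needed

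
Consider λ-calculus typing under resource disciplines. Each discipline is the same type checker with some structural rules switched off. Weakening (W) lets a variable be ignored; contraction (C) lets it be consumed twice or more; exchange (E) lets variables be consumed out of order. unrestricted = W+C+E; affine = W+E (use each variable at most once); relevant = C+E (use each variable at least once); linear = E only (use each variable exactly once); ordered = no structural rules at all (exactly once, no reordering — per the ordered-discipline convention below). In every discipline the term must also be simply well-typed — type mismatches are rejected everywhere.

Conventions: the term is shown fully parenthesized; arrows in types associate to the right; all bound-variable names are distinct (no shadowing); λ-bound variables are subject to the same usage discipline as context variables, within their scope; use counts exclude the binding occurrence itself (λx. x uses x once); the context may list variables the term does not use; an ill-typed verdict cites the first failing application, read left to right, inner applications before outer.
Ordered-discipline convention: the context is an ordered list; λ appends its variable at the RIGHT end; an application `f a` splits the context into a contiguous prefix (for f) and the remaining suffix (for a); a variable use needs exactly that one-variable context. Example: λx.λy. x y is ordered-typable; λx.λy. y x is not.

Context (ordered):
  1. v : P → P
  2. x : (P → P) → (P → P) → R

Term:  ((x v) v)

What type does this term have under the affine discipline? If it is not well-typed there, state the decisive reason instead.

not well-typed under affine — needs contraction — v ×2
variable uses: v ×2; x ×1
use order (left to right): x, v, v
typing: ✓ — R
per-discipline verdicts: ordered ✗, linear ✗, affine ✗, relevant ✓, unrestricted ✓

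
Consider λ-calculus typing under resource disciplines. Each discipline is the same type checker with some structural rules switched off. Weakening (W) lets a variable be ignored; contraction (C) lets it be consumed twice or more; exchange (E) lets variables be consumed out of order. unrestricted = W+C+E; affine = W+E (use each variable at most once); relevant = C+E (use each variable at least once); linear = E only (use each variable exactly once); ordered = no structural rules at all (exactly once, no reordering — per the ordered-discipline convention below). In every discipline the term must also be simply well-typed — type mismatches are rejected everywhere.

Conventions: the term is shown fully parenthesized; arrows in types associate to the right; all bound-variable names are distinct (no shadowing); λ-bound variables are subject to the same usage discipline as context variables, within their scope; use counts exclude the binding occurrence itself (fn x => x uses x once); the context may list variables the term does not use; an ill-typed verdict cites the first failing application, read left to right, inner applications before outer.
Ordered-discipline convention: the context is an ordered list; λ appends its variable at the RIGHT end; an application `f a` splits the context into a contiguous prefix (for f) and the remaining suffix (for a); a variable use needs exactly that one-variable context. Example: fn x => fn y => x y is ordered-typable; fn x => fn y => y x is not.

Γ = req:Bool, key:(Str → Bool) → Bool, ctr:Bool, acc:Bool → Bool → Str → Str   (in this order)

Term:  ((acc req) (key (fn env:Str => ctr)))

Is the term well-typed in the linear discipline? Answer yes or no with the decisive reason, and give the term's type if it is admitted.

no — env left unused
variable uses: req: 1×; key: 1×; ctr: 1×; acc: 1×; env (λ-bound): 0×
uses in reading order: acc, req, key, ctr
typing: well-typed — term : Str → Str
all disciplines: ordered ✗; linear ✗; affine ✓; relevant ✗; unrestricted ✓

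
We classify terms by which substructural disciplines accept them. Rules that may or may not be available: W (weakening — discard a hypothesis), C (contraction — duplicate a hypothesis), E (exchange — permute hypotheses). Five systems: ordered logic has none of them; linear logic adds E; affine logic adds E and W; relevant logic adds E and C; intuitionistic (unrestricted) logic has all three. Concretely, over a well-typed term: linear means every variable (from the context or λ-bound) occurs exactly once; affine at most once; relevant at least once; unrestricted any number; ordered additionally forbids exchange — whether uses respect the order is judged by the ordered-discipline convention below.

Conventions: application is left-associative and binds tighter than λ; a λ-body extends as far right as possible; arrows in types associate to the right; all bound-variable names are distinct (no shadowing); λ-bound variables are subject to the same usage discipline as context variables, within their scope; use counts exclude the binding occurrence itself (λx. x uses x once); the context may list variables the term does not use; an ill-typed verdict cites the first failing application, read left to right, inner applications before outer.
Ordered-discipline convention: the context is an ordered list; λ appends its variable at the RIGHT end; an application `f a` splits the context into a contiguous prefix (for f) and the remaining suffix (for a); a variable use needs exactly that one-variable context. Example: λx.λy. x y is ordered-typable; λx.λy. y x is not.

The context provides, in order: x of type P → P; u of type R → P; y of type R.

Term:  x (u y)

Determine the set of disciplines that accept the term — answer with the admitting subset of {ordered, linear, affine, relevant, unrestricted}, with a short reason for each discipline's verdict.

accepted by: ordered, linear, affine, relevant, unrestricted
variable uses: x=1; u=1; y=1
left-to-right use order: x, u, y
typing: the term checks, with type P
ordered ✓ (x, u, y: once each, no exchange needed)
linear ✓ (each of x, u, y used exactly once)
affine ✓ (no duplicate uses among x, u, y)
relevant ✓ (x, u, y: all used, weakening unneeded)
unrestricted ✓ (type-checks (P) and nothing is barred)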